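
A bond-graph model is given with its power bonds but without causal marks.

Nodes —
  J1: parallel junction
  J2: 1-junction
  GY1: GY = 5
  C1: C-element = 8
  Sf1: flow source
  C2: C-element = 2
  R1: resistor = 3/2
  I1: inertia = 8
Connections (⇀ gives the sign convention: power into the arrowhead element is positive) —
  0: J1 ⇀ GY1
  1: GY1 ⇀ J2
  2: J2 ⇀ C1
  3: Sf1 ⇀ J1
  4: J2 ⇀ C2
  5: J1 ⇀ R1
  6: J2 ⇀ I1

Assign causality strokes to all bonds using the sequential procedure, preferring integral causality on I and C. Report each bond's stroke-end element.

b3 stroke at Sf1  (source Sf1 imposes f)
b2 stroke at J2  (prefer integral on C1)
b4 stroke at J2  (C2 outputs effort q/C2)
b6 stroke at I1  (I1 outputs flow p/I1)
b1 stroke at J2  (J2 flow already set via bond 6)
b0 stroke at J1  (through GY1, causality inverts; strokes same side of GY1)
b5 stroke at R1  (common-e at J1 fixed by 0)

β0 stroke at J1
β1 stroke at J2
β2 stroke at J2
β3 stroke at Sf1
β4 stroke at J2
β5 stroke at R1
β6 stroke at I1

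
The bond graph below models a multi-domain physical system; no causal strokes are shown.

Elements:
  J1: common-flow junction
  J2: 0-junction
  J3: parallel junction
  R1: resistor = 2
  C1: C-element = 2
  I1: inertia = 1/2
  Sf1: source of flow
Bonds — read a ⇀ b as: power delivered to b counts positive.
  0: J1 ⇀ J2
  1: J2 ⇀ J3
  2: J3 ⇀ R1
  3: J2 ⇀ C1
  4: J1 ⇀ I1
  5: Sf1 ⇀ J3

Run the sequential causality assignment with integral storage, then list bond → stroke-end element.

b5 stroke at Sf1  (Sf1 fixes flow; stroke at Sf1)
b3 stroke at J2  (C1 outputs effort q/C1)
b0 stroke at J1  (common-e at J2 fixed by 3)
b1 stroke at J3  (common-e at J2 fixed by 3)
b2 stroke at R1  (J3 effort already set via bond 1)
b4 stroke at I1  (only one flow-in slot at J1)

bond 0 stroke at J1
bond 1 stroke at J3
bond 2 stroke at R1
bond 3 stroke at J2
bond 4 stroke at I1
bond 5 stroke at Sf1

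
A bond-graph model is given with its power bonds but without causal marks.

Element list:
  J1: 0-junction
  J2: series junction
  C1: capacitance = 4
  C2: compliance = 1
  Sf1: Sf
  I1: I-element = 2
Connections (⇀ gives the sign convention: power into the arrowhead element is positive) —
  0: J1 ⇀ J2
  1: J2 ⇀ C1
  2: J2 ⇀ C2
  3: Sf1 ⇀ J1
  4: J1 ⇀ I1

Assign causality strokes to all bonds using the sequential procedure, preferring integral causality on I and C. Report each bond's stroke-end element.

β3 stroke at Sf1  (source Sf1 imposes f)
β1 stroke at J2  (C1: C, integral causality)
β2 stroke at J2  (C2: C, integral causality)
β0 stroke at J1  (only one flow-in slot at J2)
β4 stroke at I1  (0-jn J1 has e-setter on 0)

bond 0 stroke at J1
bond 1 stroke at J2
bond 2 stroke at J2
bond 3 stroke at Sf1
bond 4 stroke at I1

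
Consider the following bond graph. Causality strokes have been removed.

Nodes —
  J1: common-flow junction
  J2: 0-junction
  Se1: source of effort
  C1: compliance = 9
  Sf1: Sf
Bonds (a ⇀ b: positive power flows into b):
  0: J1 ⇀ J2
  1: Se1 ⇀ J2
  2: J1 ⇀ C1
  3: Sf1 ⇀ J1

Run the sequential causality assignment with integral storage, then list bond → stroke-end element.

#1 |J2  (Se1 (Se) sets effort on bond)
#3 |Sf1  (source Sf1 imposes f)
#0 |J1  (J1 flow already set via bond 3)
#2 |J1  (common-f at J1 fixed by 3)

#0 stroke→J1
#1 stroke→J2
#2 stroke→J1
#3 stroke→Sf1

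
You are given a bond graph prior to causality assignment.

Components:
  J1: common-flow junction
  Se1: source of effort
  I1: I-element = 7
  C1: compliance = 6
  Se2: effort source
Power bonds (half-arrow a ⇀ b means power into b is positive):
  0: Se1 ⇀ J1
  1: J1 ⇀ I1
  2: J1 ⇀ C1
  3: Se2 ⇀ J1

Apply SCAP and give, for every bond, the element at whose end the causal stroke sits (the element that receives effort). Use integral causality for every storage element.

bond 0 stroke→J1
bond 1 stroke→I1
bond 2 stroke→J1
bond 3 stroke→J1

bond 0 stroke→J1  (Se1 fixes effort; stroke away)
bond 3 stroke→J1  (Se2 fixes effort; stroke away)
bond 1 stroke→I1  (prefer integral on I1)
bond 2 stroke→J1  (J1: bond 1 brought flow, rest push out)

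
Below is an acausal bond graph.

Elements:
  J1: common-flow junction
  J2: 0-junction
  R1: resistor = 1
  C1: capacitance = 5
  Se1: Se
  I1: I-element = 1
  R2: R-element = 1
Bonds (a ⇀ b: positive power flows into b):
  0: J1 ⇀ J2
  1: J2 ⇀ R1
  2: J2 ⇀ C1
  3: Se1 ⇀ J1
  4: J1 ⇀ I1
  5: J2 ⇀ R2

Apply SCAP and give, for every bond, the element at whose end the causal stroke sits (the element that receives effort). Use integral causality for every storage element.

b3 |J1  (source Se1 imposes e)
b2 |J2  (prefer integral on C1)
b0 |J1  (common-e at J2 fixed by 2)
b1 |R1  (common-e at J2 fixed by 2)
b5 |R2  (J2 effort already set via bond 2)
b4 |I1  (only one flow-in slot at J1)

#0 |J1
#1 |R1
#2 |J2
#3 |J1
#4 |I1
#5 |R2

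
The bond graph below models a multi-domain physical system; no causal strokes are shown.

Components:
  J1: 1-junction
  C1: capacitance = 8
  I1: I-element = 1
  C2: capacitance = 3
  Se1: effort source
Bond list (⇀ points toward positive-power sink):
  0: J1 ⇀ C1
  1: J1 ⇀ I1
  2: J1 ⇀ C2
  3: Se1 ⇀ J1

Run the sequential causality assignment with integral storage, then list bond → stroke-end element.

#0 stroke at J1
#1 stroke at I1
#2 stroke at J1
#3 stroke at J1

β3 stroke→J1  (source Se1 imposes e)
β0 stroke→J1  (C1 outputs effort q/C1)
β1 stroke→I1  (I1 outputs flow p/I1)
β2 stroke→J1  (1-jn J1 has f-setter on 1)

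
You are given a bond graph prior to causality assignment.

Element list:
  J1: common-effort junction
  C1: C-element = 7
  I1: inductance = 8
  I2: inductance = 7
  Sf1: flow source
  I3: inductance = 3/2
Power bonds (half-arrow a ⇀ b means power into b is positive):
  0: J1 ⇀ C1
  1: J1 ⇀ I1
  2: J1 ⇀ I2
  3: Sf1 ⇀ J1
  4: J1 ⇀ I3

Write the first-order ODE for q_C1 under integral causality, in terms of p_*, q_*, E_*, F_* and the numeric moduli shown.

b3 |Sf1  (source Sf1 imposes f)
b0 |J1  (prefer integral on C1)
b1 |I1  (J1 effort already set via bond 0)
b2 |I2  (0-jn J1 has e-setter on 0)
b4 |I3  (J1: bond 0 brought effort, rest push out)

dq_C1/dt = F_Sf1 - p_I1/8 - p_I2/7 - 2*p_I3/3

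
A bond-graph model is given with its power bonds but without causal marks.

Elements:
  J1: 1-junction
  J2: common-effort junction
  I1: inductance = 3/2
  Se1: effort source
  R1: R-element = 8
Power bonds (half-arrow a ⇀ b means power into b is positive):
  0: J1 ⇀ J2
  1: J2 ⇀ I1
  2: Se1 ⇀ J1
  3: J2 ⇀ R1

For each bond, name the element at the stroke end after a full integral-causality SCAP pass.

b0 stroke at J2
b1 stroke at I1
b2 stroke at J1
b3 stroke at R1

bond 2 |J1  (Se1: effort source, stroke at far end)
bond 0 |J2  (only one flow-in slot at J1)
bond 1 |I1  (0-jn J2 has e-setter on 0)
bond 3 |R1  (common-e at J2 fixed by 0)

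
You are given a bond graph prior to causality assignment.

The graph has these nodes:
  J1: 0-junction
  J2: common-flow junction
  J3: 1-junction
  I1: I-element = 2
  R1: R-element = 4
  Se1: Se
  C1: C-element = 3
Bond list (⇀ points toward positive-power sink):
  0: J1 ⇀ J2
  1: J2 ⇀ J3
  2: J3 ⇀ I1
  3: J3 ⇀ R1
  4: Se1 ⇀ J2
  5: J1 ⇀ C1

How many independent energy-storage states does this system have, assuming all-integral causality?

2  (C1, I1 all integral)

β4 |J2  (source Se1 imposes e)
β2 |I1  (I1 outputs flow p/I1)
β1 |J3  (common-f at J3 fixed by 2)
β3 |J3  (J3: bond 2 brought flow, rest push out)
β0 |J2  (1-jn J2 has f-setter on 1)
β5 |J1  (J1: last free bond brings effort in)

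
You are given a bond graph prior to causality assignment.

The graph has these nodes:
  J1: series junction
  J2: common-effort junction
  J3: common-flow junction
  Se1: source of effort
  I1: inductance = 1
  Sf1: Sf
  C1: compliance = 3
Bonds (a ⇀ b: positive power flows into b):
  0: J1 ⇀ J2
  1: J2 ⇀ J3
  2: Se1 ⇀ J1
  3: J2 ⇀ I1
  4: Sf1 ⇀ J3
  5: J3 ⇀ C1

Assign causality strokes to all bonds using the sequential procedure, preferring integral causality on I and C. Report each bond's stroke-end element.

β0 |J2
β1 |J3
β2 |J1
β3 |I1
β4 |Sf1
β5 |J3

bond 2 |J1  (Se1: effort source, stroke at far end)
bond 4 |Sf1  (Sf1 (Sf) sets flow on bond)
bond 0 |J2  (J1: last free bond brings flow in)
bond 1 |J3  (J2: bond 0 brought effort, rest push out)
bond 3 |I1  (0-jn J2 has e-setter on 0)
bond 5 |J3  (1-jn J3 has f-setter on 4)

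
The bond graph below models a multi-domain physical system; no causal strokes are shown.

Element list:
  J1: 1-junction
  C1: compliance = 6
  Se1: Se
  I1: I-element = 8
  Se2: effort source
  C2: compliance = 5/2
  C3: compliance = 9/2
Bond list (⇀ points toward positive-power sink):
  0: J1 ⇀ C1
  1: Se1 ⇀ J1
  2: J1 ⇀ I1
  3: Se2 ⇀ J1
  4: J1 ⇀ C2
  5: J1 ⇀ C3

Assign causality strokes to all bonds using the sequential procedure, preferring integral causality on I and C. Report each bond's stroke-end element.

β0 →J1
β1 →J1
β2 →I1
β3 →J1
β4 →J1
β5 →J1

β1 →J1  (Se1 (Se) sets effort on bond)
β3 →J1  (Se2: effort source, stroke at far end)
β0 →J1  (prefer integral on C1)
β2 →I1  (I1: I, integral causality)
β4 →J1  (common-f at J1 fixed by 2)
β5 →J1  (common-f at J1 fixed by 2)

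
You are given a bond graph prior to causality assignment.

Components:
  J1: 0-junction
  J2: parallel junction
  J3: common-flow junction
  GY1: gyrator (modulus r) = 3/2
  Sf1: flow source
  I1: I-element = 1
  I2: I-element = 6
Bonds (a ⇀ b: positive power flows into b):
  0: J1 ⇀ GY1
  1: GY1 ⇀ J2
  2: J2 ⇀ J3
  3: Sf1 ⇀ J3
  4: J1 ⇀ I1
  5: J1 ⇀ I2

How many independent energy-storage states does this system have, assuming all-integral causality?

bond 3 stroke at Sf1  (Sf1 (Sf) sets flow on bond)
bond 2 stroke at J3  (1-jn J3 has f-setter on 3)
bond 1 stroke at J2  (only one effort-in slot at J2)
bond 0 stroke at J1  (GY GY1: same side as bond 1)
bond 4 stroke at I1  (J1 effort already set via bond 0)
bond 5 stroke at I2  (0-jn J1 has e-setter on 0)

2  (I1, I2 all integral)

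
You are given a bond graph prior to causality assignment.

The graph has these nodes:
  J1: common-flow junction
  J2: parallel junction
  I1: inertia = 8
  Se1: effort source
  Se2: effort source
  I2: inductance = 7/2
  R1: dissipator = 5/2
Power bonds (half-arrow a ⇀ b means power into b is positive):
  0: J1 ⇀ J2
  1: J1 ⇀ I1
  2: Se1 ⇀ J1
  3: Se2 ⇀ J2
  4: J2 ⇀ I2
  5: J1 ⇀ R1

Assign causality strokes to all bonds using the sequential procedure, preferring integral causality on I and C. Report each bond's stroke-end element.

#2 stroke at J1  (source Se1 imposes e)
#3 stroke at J2  (source Se2 imposes e)
#0 stroke at J1  (J2: bond 3 brought effort, rest push out)
#4 stroke at I2  (J2 effort already set via bond 3)
#1 stroke at I1  (I1 integral (f out))
#5 stroke at J1  (common-f at J1 fixed by 1)

β0 stroke at J1
β1 stroke at I1
β2 stroke at J1
β3 stroke at J2
β4 stroke at I2
β5 stroke at J1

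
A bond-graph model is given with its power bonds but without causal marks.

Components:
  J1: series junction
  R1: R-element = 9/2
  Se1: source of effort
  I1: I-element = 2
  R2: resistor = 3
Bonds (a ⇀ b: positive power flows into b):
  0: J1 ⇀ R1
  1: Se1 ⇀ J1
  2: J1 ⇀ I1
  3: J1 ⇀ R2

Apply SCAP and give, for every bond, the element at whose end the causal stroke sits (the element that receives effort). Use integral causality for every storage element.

bond 1 stroke→J1  (Se1 fixes effort; stroke away)
bond 2 stroke→I1  (I1 integral (f out))
bond 0 stroke→J1  (1-jn J1 has f-setter on 2)
bond 3 stroke→J1  (1-jn J1 has f-setter on 2)

bond 0 |J1
bond 1 |J1
bond 2 |I1
bond 3 |J1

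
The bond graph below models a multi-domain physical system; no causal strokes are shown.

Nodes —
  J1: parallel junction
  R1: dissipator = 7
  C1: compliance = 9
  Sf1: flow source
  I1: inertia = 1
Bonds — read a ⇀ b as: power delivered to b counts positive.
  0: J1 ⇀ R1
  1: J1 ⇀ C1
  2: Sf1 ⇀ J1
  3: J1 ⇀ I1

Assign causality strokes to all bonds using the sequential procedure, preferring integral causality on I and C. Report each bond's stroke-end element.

bond 0 stroke at R1
bond 1 stroke at J1
bond 2 stroke at Sf1
bond 3 stroke at I1

b2 stroke→Sf1  (Sf1 fixes flow; stroke at Sf1)
b1 stroke→J1  (C1: C, integral causality)
b0 stroke→R1  (J1 effort already set via bond 1)
b3 stroke→I1  (J1 effort already set via bond 1)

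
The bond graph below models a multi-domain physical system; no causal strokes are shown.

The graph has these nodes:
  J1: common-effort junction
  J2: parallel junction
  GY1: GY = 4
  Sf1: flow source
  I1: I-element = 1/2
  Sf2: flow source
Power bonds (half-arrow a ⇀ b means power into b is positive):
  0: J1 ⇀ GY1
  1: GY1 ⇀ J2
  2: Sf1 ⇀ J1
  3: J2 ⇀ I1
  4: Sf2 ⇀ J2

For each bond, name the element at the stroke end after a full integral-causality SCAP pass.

b2 |Sf1  (source Sf1 imposes f)
b4 |Sf2  (Sf2 (Sf) sets flow on bond)
b0 |J1  (only one effort-in slot at J1)
b1 |J2  (GY GY1: same side as bond 0)
b3 |I1  (0-jn J2 has e-setter on 1)

bond 0 stroke→J1
bond 1 stroke→J2
bond 2 stroke→Sf1
bond 3 stroke→I1
bond 4 stroke→Sf2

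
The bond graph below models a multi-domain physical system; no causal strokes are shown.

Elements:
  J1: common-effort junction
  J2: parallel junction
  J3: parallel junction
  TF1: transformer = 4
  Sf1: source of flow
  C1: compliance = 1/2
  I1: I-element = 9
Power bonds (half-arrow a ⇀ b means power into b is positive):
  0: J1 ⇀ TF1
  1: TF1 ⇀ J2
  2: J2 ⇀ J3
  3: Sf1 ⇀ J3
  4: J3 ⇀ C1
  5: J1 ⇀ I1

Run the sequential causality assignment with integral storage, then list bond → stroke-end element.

#3 |Sf1  (Sf1: flow source, stroke at near end)
#4 |J3  (C1 outputs effort q/C1)
#2 |J2  (0-jn J3 has e-setter on 4)
#1 |TF1  (J2 effort already set via bond 2)
#0 |J1  (TF1 one-in-one-out from 1)
#5 |I1  (0-jn J1 has e-setter on 0)

β0 stroke→J1
β1 stroke→TF1
β2 stroke→J2
β3 stroke→Sf1
β4 stroke→J3
β5 stroke→I1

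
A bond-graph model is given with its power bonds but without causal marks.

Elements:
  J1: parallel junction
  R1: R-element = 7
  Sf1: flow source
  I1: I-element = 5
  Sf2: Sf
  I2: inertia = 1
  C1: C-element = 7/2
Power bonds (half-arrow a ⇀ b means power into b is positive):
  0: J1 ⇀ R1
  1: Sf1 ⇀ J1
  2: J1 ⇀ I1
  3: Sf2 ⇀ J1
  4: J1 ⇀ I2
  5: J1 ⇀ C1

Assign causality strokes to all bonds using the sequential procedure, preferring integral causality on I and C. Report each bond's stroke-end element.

b1 |Sf1  (Sf1 (Sf) sets flow on bond)
b3 |Sf2  (source Sf2 imposes f)
b2 |I1  (prefer integral on I1)
b4 |I2  (I2: I, integral causality)
b5 |J1  (C1 integral (e out))
b0 |R1  (0-jn J1 has e-setter on 5)

b0 stroke→R1
b1 stroke→Sf1
b2 stroke→I1
b3 stroke→Sf2
b4 stroke→I2
b5 stroke→J1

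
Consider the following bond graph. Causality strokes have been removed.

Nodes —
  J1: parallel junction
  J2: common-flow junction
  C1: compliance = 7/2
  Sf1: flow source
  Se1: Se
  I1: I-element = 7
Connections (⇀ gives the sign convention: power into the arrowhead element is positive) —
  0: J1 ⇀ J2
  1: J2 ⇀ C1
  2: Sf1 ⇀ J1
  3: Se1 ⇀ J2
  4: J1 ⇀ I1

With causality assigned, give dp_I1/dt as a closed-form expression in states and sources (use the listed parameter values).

dp_I1/dt = -E_Se1 + 2*q_C1/7

#2 stroke at Sf1  (Sf1: flow source, stroke at near end)
#3 stroke at J2  (source Se1 imposes e)
#1 stroke at J2  (prefer integral on C1)
#0 stroke at J1  (J2 needs exactly one f-in)
#4 stroke at I1  (J1: bond 0 brought effort, rest push out)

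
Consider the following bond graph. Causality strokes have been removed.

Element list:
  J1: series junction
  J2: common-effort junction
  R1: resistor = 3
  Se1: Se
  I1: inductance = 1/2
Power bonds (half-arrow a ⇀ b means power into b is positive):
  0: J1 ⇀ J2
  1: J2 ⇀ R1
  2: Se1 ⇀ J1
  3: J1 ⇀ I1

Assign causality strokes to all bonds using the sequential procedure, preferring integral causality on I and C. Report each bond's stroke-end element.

bond 0 stroke at J1
bond 1 stroke at J2
bond 2 stroke at J1
bond 3 stroke at I1

b2 stroke at J1  (Se1: effort source, stroke at far end)
b3 stroke at I1  (prefer integral on I1)
b0 stroke at J1  (common-f at J1 fixed by 3)
b1 stroke at J2  (only one effort-in slot at J2)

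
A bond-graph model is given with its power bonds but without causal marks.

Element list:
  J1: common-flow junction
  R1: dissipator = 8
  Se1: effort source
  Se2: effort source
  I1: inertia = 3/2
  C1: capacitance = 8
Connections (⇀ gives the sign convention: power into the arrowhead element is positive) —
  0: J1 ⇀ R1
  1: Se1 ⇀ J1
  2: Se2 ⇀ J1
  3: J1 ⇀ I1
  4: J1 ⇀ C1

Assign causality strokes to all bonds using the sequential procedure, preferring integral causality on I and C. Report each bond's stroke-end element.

β1 stroke at J1  (source Se1 imposes e)
β2 stroke at J1  (Se2 (Se) sets effort on bond)
β3 stroke at I1  (I1 integral (f out))
β0 stroke at J1  (J1 flow already set via bond 3)
β4 stroke at J1  (1-jn J1 has f-setter on 3)

β0 |J1
β1 |J1
β2 |J1
β3 |I1
β4 |J1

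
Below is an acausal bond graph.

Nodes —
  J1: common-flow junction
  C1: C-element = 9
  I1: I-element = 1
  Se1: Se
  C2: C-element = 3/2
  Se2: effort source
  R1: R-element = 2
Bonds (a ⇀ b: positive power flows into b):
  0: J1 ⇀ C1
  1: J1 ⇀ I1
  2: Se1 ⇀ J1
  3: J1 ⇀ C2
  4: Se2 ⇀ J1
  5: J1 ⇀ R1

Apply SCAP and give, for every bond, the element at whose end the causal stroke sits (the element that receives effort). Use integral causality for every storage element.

b2 |J1  (source Se1 imposes e)
b4 |J1  (Se2 (Se) sets effort on bond)
b0 |J1  (C1 integral (e out))
b1 |I1  (prefer integral on I1)
b3 |J1  (J1 flow already set via bond 1)
b5 |J1  (common-f at J1 fixed by 1)

b0 stroke→J1
b1 stroke→I1
b2 stroke→J1
b3 stroke→J1
b4 stroke→J1
b5 stroke→J1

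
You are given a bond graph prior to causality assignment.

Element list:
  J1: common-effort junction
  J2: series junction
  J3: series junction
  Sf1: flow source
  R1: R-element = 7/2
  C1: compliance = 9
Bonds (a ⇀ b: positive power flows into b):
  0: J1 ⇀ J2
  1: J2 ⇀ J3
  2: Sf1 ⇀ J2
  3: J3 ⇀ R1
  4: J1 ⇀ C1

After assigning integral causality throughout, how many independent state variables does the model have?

#2 stroke at Sf1  (source Sf1 imposes f)
#0 stroke at J2  (J2 flow already set via bond 2)
#1 stroke at J2  (J2: bond 2 brought flow, rest push out)
#3 stroke at J3  (J3 flow already set via bond 1)
#4 stroke at J1  (J1 needs exactly one e-in)

1  (C1 all integral)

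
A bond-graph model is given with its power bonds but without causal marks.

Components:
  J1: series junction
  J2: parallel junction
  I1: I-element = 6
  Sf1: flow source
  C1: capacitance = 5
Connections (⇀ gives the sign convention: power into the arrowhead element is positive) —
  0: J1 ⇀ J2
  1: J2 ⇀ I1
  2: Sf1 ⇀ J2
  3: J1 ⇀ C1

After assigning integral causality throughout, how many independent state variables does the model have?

β2 →Sf1  (Sf1: flow source, stroke at near end)
β1 →I1  (prefer integral on I1)
β0 →J2  (only one effort-in slot at J2)
β3 →J1  (J1: bond 0 brought flow, rest push out)

2  (C1, I1 all integral)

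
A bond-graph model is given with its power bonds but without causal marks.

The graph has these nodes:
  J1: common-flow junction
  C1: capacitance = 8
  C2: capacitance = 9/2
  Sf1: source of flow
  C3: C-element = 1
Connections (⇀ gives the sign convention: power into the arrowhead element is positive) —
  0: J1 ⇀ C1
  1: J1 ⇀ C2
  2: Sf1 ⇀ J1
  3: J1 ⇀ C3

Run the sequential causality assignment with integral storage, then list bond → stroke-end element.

bond 2 stroke→Sf1  (Sf1 (Sf) sets flow on bond)
bond 0 stroke→J1  (J1 flow already set via bond 2)
bond 1 stroke→J1  (1-jn J1 has f-setter on 2)
bond 3 stroke→J1  (common-f at J1 fixed by 2)

bond 0 |J1
bond 1 |J1
bond 2 |Sf1
bond 3 |J1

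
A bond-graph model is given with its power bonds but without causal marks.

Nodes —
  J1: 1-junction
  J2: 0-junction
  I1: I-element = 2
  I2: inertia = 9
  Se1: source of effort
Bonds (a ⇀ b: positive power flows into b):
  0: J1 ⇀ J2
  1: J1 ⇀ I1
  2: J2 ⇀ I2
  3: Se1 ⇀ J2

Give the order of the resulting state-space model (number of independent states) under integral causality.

2  (I1, I2 all integral)

#3 stroke at J2  (Se1 fixes effort; stroke away)
#0 stroke at J1  (J2: bond 3 brought effort, rest push out)
#2 stroke at I2  (J2 effort already set via bond 3)
#1 stroke at I1  (only one flow-in slot at J1)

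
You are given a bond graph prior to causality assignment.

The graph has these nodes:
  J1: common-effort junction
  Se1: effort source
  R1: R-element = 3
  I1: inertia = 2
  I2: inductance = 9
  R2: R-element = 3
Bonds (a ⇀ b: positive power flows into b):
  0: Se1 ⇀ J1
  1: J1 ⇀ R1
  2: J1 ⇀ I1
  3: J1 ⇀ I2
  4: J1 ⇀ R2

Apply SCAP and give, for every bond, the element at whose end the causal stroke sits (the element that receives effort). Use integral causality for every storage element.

bond 0 →J1  (source Se1 imposes e)
bond 1 →R1  (J1 effort already set via bond 0)
bond 2 →I1  (0-jn J1 has e-setter on 0)
bond 3 →I2  (common-e at J1 fixed by 0)
bond 4 →R2  (common-e at J1 fixed by 0)

#0 stroke at J1
#1 stroke at R1
#2 stroke at I1
#3 stroke at I2
#4 stroke at R2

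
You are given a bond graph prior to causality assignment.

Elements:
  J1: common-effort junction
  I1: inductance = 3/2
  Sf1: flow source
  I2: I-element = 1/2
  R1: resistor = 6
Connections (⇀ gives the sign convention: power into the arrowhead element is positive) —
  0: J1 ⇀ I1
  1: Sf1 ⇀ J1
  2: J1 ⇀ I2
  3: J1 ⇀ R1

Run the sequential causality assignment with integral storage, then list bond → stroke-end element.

β0 stroke at I1
β1 stroke at Sf1
β2 stroke at I2
β3 stroke at J1

#1 →Sf1  (Sf1 (Sf) sets flow on bond)
#0 →I1  (I1 outputs flow p/I1)
#2 →I2  (I2 integral (f out))
#3 →J1  (J1 needs exactly one e-in)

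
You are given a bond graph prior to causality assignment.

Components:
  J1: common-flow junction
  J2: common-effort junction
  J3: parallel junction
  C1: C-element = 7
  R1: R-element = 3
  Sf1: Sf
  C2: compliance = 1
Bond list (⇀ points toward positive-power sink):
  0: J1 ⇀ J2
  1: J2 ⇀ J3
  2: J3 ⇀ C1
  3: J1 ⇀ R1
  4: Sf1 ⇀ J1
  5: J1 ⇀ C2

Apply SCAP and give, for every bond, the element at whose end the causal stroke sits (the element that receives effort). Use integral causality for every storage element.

bond 4 |Sf1  (Sf1 (Sf) sets flow on bond)
bond 0 |J1  (common-f at J1 fixed by 4)
bond 3 |J1  (1-jn J1 has f-setter on 4)
bond 5 |J1  (J1 flow already set via bond 4)
bond 1 |J2  (closing 0-jn rule on J2)
bond 2 |J3  (closing 0-jn rule on J3)

b0 stroke at J1
b1 stroke at J2
b2 stroke at J3
b3 stroke at J1
b4 stroke at Sf1
b5 stroke at J1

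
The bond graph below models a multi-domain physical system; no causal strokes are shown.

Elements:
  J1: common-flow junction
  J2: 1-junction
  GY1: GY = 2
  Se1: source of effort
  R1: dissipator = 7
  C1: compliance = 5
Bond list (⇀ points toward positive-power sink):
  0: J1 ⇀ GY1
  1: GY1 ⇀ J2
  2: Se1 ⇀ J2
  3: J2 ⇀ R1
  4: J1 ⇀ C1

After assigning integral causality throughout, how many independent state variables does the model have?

1  (C1 all integral)

bond 2 |J2  (Se1 (Se) sets effort on bond)
bond 4 |J1  (C1: C, integral causality)
bond 0 |GY1  (J1: last free bond brings flow in)
bond 1 |GY1  (GY GY1: same side as bond 0)
bond 3 |J2  (1-jn J2 has f-setter on 1)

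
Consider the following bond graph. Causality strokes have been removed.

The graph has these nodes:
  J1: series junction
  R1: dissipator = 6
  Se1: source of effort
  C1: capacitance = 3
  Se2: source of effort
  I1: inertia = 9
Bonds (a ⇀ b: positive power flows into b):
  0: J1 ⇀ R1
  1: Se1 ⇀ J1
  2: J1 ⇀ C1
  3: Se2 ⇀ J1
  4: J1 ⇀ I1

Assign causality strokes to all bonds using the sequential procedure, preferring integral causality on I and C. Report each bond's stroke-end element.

#1 |J1  (source Se1 imposes e)
#3 |J1  (Se2 fixes effort; stroke away)
#2 |J1  (C1: C, integral causality)
#4 |I1  (I1 outputs flow p/I1)
#0 |J1  (J1 flow already set via bond 4)

bond 0 |J1
bond 1 |J1
bond 2 |J1
bond 3 |J1
bond 4 |I1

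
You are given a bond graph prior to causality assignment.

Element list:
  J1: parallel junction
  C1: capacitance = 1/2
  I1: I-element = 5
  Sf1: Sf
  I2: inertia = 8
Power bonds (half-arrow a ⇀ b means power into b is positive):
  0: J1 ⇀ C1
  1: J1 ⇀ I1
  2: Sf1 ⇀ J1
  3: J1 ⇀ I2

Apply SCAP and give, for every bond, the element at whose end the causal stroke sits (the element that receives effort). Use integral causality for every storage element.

β2 →Sf1  (Sf1: flow source, stroke at near end)
β0 →J1  (prefer integral on C1)
β1 →I1  (common-e at J1 fixed by 0)
β3 →I2  (J1 effort already set via bond 0)

β0 stroke→J1
β1 stroke→I1
β2 stroke→Sf1
β3 stroke→I2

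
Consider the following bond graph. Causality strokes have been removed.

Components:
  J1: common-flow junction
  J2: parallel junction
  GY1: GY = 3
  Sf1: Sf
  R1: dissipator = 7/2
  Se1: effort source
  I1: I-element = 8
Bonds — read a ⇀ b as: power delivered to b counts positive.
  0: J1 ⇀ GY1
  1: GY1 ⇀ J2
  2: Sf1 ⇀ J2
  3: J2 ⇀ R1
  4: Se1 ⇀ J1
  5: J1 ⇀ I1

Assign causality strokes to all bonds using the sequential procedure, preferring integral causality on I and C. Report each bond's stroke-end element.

#0 |J1
#1 |J2
#2 |Sf1
#3 |R1
#4 |J1
#5 |I1

bond 2 stroke at Sf1  (source Sf1 imposes f)
bond 4 stroke at J1  (Se1: effort source, stroke at far end)
bond 5 stroke at I1  (I1 outputs flow p/I1)
bond 0 stroke at J1  (common-f at J1 fixed by 5)
bond 1 stroke at J2  (through GY1, causality inverts; strokes same side of GY1)
bond 3 stroke at R1  (J2: bond 1 brought effort, rest push out)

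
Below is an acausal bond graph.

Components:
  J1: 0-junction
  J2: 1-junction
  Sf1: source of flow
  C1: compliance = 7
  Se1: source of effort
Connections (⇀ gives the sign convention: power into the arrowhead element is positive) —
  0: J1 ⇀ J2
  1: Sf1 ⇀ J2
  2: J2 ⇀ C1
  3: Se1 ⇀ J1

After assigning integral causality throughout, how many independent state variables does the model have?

1  (C1 all integral)

β1 stroke at Sf1  (Sf1: flow source, stroke at near end)
β3 stroke at J1  (Se1 (Se) sets effort on bond)
β0 stroke at J2  (0-jn J1 has e-setter on 3)
β2 stroke at J2  (J2: bond 1 brought flow, rest push out)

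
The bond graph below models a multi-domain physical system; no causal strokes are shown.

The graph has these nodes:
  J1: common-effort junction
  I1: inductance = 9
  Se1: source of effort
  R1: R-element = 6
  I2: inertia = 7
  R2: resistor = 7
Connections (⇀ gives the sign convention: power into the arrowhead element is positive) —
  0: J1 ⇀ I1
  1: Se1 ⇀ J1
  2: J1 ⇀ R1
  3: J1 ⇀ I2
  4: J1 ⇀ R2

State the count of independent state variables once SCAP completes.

bond 1 stroke→J1  (source Se1 imposes e)
bond 0 stroke→I1  (common-e at J1 fixed by 1)
bond 2 stroke→R1  (common-e at J1 fixed by 1)
bond 3 stroke→I2  (J1: bond 1 brought effort, rest push out)
bond 4 stroke→R2  (0-jn J1 has e-setter on 1)

2  (I1, I2 all integral)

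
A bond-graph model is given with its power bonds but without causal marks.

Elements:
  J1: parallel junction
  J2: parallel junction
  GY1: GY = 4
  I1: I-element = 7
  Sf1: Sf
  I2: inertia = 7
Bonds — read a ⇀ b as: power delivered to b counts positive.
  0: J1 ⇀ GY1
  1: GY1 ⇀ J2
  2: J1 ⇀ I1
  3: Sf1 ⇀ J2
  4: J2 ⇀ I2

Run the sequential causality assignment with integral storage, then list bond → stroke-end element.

#3 stroke→Sf1  (source Sf1 imposes f)
#2 stroke→I1  (I1 integral (f out))
#0 stroke→J1  (closing 0-jn rule on J1)
#1 stroke→J2  (GY1 both-in/both-out from 0)
#4 stroke→I2  (0-jn J2 has e-setter on 1)

#0 |J1
#1 |J2
#2 |I1
#3 |Sf1
#4 |I2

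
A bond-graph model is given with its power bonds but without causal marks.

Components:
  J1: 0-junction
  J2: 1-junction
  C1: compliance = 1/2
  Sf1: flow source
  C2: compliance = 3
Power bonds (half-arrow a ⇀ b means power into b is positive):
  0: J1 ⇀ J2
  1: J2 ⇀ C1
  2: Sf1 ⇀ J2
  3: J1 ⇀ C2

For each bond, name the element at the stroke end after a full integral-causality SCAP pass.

#0 stroke at J2
#1 stroke at J2
#2 stroke at Sf1
#3 stroke at J1

bond 2 stroke at Sf1  (source Sf1 imposes f)
bond 0 stroke at J2  (1-jn J2 has f-setter on 2)
bond 1 stroke at J2  (J2 flow already set via bond 2)
bond 3 stroke at J1  (J1: last free bond brings effort in)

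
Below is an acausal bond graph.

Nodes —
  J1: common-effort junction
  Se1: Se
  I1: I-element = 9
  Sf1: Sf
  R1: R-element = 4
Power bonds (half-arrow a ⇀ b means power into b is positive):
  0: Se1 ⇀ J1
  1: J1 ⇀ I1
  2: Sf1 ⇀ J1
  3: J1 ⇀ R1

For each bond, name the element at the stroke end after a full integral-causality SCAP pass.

β0 →J1  (Se1 fixes effort; stroke away)
β2 →Sf1  (Sf1 fixes flow; stroke at Sf1)
β1 →I1  (J1 effort already set via bond 0)
β3 →R1  (J1: bond 0 brought effort, rest push out)

#0 stroke at J1
#1 stroke at I1
#2 stroke at Sf1
#3 stroke at R1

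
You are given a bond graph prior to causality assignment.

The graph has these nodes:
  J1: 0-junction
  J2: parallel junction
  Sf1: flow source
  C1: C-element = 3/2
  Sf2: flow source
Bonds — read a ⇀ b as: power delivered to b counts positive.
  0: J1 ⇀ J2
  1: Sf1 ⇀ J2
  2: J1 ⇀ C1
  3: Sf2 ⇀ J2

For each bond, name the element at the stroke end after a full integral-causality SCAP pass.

#1 stroke at Sf1  (Sf1: flow source, stroke at near end)
#3 stroke at Sf2  (Sf2: flow source, stroke at near end)
#0 stroke at J2  (J2 needs exactly one e-in)
#2 stroke at J1  (only one effort-in slot at J1)

bond 0 |J2
bond 1 |Sf1
bond 2 |J1
bond 3 |Sf2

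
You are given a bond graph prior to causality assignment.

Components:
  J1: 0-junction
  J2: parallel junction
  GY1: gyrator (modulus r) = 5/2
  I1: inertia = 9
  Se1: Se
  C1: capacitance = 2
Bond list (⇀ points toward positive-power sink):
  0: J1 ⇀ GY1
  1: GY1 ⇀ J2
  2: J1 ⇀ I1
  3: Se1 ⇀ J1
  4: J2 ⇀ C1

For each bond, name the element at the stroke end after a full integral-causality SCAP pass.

bond 0 stroke at GY1
bond 1 stroke at GY1
bond 2 stroke at I1
bond 3 stroke at J1
bond 4 stroke at J2

β3 stroke→J1  (source Se1 imposes e)
β0 stroke→GY1  (J1 effort already set via bond 3)
β2 stroke→I1  (J1: bond 3 brought effort, rest push out)
β1 stroke→GY1  (through GY1, causality inverts; strokes same side of GY1)
β4 stroke→J2  (closing 0-jn rule on J2)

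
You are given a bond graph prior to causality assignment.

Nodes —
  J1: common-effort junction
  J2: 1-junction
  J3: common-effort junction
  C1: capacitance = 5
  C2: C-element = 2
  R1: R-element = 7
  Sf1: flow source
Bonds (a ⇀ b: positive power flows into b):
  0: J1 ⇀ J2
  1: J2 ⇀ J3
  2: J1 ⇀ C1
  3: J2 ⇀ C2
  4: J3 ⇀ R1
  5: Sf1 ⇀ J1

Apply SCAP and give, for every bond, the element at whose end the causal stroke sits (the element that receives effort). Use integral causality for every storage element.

#0 stroke→J2
#1 stroke→J3
#2 stroke→J1
#3 stroke→J2
#4 stroke→R1
#5 stroke→Sf1

#5 stroke at Sf1  (Sf1 fixes flow; stroke at Sf1)
#2 stroke at J1  (C1: C, integral causality)
#0 stroke at J2  (J1 effort already set via bond 2)
#3 stroke at J2  (C2 outputs effort q/C2)
#1 stroke at J3  (J2: last free bond brings flow in)
#4 stroke at R1  (J3: bond 1 brought effort, rest push out)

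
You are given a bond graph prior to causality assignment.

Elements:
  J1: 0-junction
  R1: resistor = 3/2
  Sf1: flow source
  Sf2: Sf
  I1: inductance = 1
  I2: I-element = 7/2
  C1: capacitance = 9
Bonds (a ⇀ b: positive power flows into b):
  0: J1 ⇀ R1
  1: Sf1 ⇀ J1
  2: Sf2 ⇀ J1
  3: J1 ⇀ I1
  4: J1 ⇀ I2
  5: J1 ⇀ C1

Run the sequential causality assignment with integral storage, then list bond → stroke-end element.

β1 →Sf1  (Sf1: flow source, stroke at near end)
β2 →Sf2  (Sf2: flow source, stroke at near end)
β3 →I1  (prefer integral on I1)
β4 →I2  (prefer integral on I2)
β5 →J1  (C1 outputs effort q/C1)
β0 →R1  (J1 effort already set via bond 5)

bond 0 stroke→R1
bond 1 stroke→Sf1
bond 2 stroke→Sf2
bond 3 stroke→I1
bond 4 stroke→I2
bond 5 stroke→J1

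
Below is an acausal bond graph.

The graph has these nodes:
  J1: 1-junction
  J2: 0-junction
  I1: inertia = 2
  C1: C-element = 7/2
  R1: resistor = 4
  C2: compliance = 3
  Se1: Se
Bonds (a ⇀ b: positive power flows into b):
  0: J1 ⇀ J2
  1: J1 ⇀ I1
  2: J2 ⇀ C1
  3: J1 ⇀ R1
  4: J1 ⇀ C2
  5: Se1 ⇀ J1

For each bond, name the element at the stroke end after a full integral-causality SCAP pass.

bond 0 stroke at J1
bond 1 stroke at I1
bond 2 stroke at J2
bond 3 stroke at J1
bond 4 stroke at J1
bond 5 stroke at J1

β5 |J1  (source Se1 imposes e)
β1 |I1  (I1 outputs flow p/I1)
β0 |J1  (J1 flow already set via bond 1)
β3 |J1  (1-jn J1 has f-setter on 1)
β4 |J1  (common-f at J1 fixed by 1)
β2 |J2  (J2: last free bond brings effort in)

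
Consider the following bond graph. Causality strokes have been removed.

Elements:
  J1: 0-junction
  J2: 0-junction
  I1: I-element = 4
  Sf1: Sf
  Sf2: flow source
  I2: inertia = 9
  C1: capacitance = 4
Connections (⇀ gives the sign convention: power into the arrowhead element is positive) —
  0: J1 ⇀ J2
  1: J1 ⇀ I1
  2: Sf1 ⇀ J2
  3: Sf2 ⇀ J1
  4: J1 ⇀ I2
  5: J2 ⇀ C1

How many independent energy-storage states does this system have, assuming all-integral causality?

3  (C1, I1, I2 all integral)

β2 |Sf1  (Sf1: flow source, stroke at near end)
β3 |Sf2  (Sf2 fixes flow; stroke at Sf2)
β1 |I1  (I1 outputs flow p/I1)
β4 |I2  (I2 outputs flow p/I2)
β0 |J1  (J1: last free bond brings effort in)
β5 |J2  (closing 0-jn rule on J2)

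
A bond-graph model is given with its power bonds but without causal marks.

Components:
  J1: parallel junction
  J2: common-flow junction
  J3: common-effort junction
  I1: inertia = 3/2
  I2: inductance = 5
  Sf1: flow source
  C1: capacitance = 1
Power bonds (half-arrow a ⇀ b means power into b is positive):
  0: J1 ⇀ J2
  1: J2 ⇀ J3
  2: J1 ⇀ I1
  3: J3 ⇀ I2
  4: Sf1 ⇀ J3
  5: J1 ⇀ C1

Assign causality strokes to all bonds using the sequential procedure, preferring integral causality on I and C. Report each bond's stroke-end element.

β4 →Sf1  (Sf1 fixes flow; stroke at Sf1)
β2 →I1  (I1 outputs flow p/I1)
β3 →I2  (I2: I, integral causality)
β1 →J3  (only one effort-in slot at J3)
β0 →J2  (J2 flow already set via bond 1)
β5 →J1  (only one effort-in slot at J1)

β0 stroke at J2
β1 stroke at J3
β2 stroke at I1
β3 stroke at I2
β4 stroke at Sf1
β5 stroke at J1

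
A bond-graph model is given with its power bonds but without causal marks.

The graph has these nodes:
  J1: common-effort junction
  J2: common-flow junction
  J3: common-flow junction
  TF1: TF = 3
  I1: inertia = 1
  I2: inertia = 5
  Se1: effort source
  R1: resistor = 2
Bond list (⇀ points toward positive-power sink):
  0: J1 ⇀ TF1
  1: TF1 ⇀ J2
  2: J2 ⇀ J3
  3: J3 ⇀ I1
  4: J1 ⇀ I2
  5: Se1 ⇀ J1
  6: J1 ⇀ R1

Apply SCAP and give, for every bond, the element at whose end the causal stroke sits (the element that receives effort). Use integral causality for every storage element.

β0 stroke→TF1
β1 stroke→J2
β2 stroke→J3
β3 stroke→I1
β4 stroke→I2
β5 stroke→J1
β6 stroke→R1

bond 5 stroke at J1  (Se1 (Se) sets effort on bond)
bond 0 stroke at TF1  (J1 effort already set via bond 5)
bond 4 stroke at I2  (common-e at J1 fixed by 5)
bond 6 stroke at R1  (common-e at J1 fixed by 5)
bond 1 stroke at J2  (TF1 one-in-one-out from 0)
bond 2 stroke at J3  (closing 1-jn rule on J2)
bond 3 stroke at I1  (closing 1-jn rule on J3)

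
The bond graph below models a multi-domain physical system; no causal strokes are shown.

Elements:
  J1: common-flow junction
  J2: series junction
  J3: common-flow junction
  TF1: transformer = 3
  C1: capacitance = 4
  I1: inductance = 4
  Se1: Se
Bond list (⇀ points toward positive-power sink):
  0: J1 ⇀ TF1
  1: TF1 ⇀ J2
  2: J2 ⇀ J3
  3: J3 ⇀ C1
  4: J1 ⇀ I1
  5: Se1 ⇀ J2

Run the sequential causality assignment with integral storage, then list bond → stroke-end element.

β5 →J2  (Se1 fixes effort; stroke away)
β3 →J3  (C1: C, integral causality)
β2 →J2  (J3 needs exactly one f-in)
β1 →TF1  (J2 needs exactly one f-in)
β0 →J1  (TF1: transformer flips bond 1)
β4 →I1  (closing 1-jn rule on J1)

b0 stroke→J1
b1 stroke→TF1
b2 stroke→J2
b3 stroke→J3
b4 stroke→I1
b5 stroke→J2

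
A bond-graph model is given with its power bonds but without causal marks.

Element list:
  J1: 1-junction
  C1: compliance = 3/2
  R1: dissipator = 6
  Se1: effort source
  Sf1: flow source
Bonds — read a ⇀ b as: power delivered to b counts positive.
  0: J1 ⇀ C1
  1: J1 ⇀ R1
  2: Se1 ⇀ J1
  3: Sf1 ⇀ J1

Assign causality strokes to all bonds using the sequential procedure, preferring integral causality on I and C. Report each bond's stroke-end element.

b2 stroke→J1  (Se1: effort source, stroke at far end)
b3 stroke→Sf1  (Sf1: flow source, stroke at near end)
b0 stroke→J1  (J1 flow already set via bond 3)
b1 stroke→J1  (common-f at J1 fixed by 3)

#0 |J1
#1 |J1
#2 |J1
#3 |Sf1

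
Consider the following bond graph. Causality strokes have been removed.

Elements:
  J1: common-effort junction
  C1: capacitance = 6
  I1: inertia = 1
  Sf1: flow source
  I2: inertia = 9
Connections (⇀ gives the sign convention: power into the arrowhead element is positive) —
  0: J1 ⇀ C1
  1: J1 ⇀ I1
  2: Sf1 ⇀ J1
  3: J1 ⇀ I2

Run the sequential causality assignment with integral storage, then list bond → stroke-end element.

b2 stroke at Sf1  (source Sf1 imposes f)
b0 stroke at J1  (C1: C, integral causality)
b1 stroke at I1  (common-e at J1 fixed by 0)
b3 stroke at I2  (J1 effort already set via bond 0)

#0 |J1
#1 |I1
#2 |Sf1
#3 |I2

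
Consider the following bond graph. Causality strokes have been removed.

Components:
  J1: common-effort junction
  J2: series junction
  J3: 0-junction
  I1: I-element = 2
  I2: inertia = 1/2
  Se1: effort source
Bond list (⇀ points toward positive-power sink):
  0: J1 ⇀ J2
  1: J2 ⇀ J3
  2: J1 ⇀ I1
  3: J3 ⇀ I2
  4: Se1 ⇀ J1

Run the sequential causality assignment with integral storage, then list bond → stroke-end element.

β4 →J1  (source Se1 imposes e)
β0 →J2  (J1 effort already set via bond 4)
β2 →I1  (0-jn J1 has e-setter on 4)
β1 →J3  (only one flow-in slot at J2)
β3 →I2  (J3 effort already set via bond 1)

b0 stroke→J2
b1 stroke→J3
b2 stroke→I1
b3 stroke→I2
b4 stroke→J1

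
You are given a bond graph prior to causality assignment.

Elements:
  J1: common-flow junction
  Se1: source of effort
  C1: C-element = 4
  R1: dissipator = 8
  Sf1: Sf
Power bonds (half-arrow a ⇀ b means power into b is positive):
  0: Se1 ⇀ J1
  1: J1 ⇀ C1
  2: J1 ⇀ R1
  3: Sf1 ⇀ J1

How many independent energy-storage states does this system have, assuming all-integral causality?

bond 0 stroke→J1  (Se1 (Se) sets effort on bond)
bond 3 stroke→Sf1  (source Sf1 imposes f)
bond 1 stroke→J1  (J1: bond 3 brought flow, rest push out)
bond 2 stroke→J1  (J1 flow already set via bond 3)

1  (C1 all integral)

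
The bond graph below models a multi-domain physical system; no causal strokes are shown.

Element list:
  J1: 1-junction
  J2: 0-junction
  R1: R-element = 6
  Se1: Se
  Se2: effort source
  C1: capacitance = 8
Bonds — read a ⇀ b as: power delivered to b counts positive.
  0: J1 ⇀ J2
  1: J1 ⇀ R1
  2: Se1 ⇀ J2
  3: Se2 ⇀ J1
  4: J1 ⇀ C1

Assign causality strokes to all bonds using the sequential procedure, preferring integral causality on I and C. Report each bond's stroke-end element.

bond 0 stroke at J1
bond 1 stroke at R1
bond 2 stroke at J2
bond 3 stroke at J1
bond 4 stroke at J1

#2 stroke at J2  (source Se1 imposes e)
#3 stroke at J1  (Se2 fixes effort; stroke away)
#0 stroke at J1  (0-jn J2 has e-setter on 2)
#4 stroke at J1  (C1 integral (e out))
#1 stroke at R1  (J1 needs exactly one f-in)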